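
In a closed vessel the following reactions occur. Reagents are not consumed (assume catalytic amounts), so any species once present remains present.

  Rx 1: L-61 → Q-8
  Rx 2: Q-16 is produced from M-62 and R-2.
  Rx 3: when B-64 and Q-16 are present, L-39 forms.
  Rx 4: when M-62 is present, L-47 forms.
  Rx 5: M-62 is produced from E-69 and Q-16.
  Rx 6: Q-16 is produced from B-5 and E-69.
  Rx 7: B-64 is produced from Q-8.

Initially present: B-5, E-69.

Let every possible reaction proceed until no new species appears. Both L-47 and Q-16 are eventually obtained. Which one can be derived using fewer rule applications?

Q-16: B-5 and E-69 present → Q-16 forms (Rx 6). [1 rule application]
L-47: B-5 and E-69 present → Q-16 forms (Rx 6). E-69 and Q-16 present → M-62 forms (Rx 5). M-62 present → L-47 forms (Rx 4). [3 rule applications]
Q-16 needs fewer.

Q-16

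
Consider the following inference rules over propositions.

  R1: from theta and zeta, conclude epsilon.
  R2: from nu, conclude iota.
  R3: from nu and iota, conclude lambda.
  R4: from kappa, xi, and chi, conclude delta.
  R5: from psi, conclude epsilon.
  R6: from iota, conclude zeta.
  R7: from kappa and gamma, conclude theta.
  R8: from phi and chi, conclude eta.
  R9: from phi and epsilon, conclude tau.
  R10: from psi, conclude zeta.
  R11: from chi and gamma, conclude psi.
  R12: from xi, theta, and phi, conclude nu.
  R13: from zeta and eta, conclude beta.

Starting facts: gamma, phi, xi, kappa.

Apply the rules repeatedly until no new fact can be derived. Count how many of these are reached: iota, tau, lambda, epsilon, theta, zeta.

kappa and gamma hold, so theta follows (R7).
xi, theta, and phi hold, so nu follows (R12).
nu holds, so iota follows (R2).
iota holds, so zeta follows (R6).
From nu and iota, R3 gives lambda.
From theta and zeta, R1 gives epsilon.
phi and epsilon hold, so tau follows (R9).
iota: reached.
tau: reached.
lambda: reached.
epsilon: reached.
theta: reached.
zeta: reached.
All 6 are reached.

6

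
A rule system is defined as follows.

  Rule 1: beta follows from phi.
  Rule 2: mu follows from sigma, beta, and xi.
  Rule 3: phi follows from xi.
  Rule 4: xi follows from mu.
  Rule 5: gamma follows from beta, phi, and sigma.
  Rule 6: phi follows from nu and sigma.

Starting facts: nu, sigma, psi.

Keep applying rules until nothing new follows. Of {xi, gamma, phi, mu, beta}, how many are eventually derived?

From nu and sigma, Rule 6 gives phi.
phi holds, so beta follows (Rule 1).
beta, phi, and sigma hold, so gamma follows (Rule 5).
xi would need mu (Rule 4), but mu is never established.
gamma: reached.
phi: reached.
mu would need sigma, beta, and xi (Rule 2), but xi is never established.
beta: reached.
Reached: gamma, phi, and beta — 3 of the 5.

3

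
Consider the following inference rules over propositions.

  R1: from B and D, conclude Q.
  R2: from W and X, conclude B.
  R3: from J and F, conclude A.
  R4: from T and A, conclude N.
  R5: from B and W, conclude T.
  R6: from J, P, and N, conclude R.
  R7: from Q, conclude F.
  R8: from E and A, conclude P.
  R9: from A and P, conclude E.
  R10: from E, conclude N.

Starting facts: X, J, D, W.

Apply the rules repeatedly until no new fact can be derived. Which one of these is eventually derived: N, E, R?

From W and X, R2 gives B.
B and W hold, so T follows (R5).
From B and D, R1 gives Q.
Q holds, so F follows (R7).
From J and F, R3 gives A.
T and A hold, so N follows (R4).
E would need A and P (R9), but P is never established. R would need J, P, and N (R6), but P is never established.

N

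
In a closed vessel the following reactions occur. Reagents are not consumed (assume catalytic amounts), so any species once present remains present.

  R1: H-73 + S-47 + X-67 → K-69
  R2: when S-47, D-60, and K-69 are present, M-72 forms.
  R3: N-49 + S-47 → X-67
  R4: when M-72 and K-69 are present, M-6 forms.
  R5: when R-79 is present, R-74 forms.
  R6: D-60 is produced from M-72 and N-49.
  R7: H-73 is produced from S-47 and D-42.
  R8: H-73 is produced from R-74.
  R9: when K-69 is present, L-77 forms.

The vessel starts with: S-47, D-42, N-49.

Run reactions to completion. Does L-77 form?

Yes

N-49 and S-47 present → X-67 forms (R3).
S-47 and D-42 present → H-73 forms (R7).
H-73, S-47, and X-67 present → K-69 forms (R1).
K-69 present → L-77 forms (R9).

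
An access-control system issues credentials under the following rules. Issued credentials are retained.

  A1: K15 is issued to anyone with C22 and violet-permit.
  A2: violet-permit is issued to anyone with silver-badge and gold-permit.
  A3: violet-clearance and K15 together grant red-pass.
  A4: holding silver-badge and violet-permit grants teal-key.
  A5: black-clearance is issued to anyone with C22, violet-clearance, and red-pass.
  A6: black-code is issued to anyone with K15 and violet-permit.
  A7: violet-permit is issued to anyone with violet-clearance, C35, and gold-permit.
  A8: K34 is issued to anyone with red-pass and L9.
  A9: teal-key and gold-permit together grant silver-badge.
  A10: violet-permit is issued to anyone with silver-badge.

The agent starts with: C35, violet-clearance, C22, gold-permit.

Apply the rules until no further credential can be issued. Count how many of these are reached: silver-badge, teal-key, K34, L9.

silver-badge would need teal-key and gold-permit (A9), but teal-key is never granted.
teal-key would need silver-badge and violet-permit (A4), but silver-badge is never granted.
K34 would need red-pass and L9 (A8), but L9 is never granted.
No rule produces L9, and it is not given.
None of the 4 are reached.

0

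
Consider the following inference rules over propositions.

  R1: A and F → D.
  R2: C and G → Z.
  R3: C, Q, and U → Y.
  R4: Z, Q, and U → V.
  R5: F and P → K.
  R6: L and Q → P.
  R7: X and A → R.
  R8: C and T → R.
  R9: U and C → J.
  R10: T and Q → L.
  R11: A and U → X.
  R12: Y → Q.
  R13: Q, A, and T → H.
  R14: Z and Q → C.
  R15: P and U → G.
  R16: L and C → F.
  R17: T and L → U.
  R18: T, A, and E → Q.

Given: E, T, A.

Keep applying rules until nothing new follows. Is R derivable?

Yes

T, A, and E hold, so Q follows (R18).
From T and Q, R10 gives L.
T and L hold, so U follows (R17).
A and U hold, so X follows (R11).
From X and A, R7 gives R.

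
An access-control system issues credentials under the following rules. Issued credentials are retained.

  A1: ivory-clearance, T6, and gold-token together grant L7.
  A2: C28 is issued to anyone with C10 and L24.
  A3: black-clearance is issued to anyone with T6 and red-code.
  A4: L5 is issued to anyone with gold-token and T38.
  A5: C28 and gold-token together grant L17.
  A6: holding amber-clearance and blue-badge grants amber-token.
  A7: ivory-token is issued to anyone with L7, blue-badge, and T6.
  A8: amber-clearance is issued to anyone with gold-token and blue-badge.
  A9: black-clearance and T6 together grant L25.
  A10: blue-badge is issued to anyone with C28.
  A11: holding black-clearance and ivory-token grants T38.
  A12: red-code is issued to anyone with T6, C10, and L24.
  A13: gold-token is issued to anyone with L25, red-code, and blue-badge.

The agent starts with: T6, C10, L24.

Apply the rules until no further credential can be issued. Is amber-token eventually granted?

Yes

Holding T6, C10, and L24 grants red-code (A12).
Holding C10 and L24 grants C28 (A2).
Holding T6 and red-code grants black-clearance (A3).
Holding C28 grants blue-badge (A10).
Holding black-clearance and T6 grants L25 (A9).
Holding L25, red-code, and blue-badge grants gold-token (A13).
Holding gold-token and blue-badge grants amber-clearance (A8).
Holding amber-clearance and blue-badge grants amber-token (A6).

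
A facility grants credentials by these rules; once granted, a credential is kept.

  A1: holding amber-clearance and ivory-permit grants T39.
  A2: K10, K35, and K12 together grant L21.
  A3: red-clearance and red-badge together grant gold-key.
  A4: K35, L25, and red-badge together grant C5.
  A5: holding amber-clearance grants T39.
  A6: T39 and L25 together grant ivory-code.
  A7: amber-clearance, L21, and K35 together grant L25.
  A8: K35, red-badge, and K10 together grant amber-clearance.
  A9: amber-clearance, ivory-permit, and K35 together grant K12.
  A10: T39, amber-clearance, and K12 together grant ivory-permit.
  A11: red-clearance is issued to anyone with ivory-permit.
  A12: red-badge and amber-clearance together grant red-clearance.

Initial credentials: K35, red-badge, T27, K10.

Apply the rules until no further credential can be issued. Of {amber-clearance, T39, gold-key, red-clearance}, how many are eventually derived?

4

Holding K35, red-badge, and K10 grants amber-clearance (A8).
Holding red-badge and amber-clearance grants red-clearance (A12).
Holding amber-clearance grants T39 (A5).
Holding red-clearance and red-badge grants gold-key (A3).
amber-clearance: reached.
T39: reached.
gold-key: reached.
red-clearance: reached.
All 4 are reached.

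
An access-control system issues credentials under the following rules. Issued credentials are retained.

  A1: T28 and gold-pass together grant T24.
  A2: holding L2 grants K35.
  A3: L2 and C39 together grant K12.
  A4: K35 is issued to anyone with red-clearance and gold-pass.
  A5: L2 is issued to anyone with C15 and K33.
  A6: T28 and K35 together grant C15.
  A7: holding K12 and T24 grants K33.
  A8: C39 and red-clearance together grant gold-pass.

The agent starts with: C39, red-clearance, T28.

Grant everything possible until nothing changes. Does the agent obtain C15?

Yes

Holding C39 and red-clearance grants gold-pass (A8).
Holding red-clearance and gold-pass grants K35 (A4).
Holding T28 and K35 grants C15 (A6).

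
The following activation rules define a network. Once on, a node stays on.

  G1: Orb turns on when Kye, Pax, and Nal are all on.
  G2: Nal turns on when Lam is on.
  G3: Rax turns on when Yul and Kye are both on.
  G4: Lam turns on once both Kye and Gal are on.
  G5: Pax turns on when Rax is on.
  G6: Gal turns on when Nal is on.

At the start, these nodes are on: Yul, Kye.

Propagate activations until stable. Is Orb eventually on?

No

Orb would need Kye, Pax, and Nal (G1), but Nal never turns on.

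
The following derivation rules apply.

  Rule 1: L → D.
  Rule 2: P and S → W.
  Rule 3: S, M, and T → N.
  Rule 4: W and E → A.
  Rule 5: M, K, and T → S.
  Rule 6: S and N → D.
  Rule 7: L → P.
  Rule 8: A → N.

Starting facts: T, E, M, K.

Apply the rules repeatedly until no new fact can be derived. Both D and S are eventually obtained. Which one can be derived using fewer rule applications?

S

S: M, K, and T hold, so S follows (Rule 5). [1 rule application]
D: M, K, and T hold, so S follows (Rule 5). S, M, and T hold, so N follows (Rule 3). S and N hold, so D follows (Rule 6). [3 rule applications]
S needs fewer.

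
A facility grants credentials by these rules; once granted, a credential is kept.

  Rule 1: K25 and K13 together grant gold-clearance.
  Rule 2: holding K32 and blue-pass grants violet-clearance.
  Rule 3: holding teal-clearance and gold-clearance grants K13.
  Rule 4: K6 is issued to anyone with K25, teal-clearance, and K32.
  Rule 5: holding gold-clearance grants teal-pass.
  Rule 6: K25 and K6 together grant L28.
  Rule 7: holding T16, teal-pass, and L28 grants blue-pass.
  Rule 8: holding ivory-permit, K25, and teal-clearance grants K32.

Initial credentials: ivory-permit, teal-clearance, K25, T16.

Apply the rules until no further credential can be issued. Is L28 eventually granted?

Holding ivory-permit, K25, and teal-clearance grants K32 (Rule 8).
Holding K25, teal-clearance, and K32 grants K6 (Rule 4).
Holding K25 and K6 grants L28 (Rule 6).

Yes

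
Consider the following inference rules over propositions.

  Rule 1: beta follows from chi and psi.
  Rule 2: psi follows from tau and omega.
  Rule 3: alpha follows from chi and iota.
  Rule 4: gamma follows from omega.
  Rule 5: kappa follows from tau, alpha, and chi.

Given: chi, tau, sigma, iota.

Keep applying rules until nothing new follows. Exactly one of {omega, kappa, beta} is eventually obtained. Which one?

kappa

From chi and iota, Rule 3 gives alpha.
From tau, alpha, and chi, Rule 5 gives kappa.
beta would need chi and psi (Rule 1), but psi is never established. No rule produces omega, and it is not given.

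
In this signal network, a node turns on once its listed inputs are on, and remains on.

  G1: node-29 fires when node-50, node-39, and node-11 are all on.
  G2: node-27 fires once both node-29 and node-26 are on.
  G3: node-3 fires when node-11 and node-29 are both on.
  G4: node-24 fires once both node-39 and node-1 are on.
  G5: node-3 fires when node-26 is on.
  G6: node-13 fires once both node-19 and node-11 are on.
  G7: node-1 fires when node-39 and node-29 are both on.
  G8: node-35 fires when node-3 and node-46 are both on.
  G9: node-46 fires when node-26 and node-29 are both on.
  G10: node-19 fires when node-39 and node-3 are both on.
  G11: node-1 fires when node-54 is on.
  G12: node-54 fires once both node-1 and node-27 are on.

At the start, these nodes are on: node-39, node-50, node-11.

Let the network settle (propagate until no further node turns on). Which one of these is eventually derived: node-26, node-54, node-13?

node-13

node-50, node-39, and node-11 are on, so node-29 fires (G1).
node-11 and node-29 are on, so node-3 fires (G3).
G10: node-39 and node-3 on → node-19 on.
node-19 and node-11 are on, so node-13 fires (G6).
No rule produces node-26, and it is not given. node-54 would need node-1 and node-27 (G12), but node-27 never turns on.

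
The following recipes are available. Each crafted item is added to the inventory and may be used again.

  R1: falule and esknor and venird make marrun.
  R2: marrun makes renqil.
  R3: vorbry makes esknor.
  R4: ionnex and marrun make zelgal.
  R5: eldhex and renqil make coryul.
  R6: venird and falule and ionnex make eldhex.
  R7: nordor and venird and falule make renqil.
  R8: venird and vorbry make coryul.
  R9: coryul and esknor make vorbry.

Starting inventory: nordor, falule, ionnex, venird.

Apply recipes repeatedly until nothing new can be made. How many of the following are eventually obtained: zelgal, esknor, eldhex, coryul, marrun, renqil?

nordor and venird and falule → renqil (R7).
Using R6, venird, falule, and ionnex make eldhex.
eldhex and renqil → coryul (R5).
zelgal would need ionnex and marrun (R4), but marrun is never obtained.
esknor would need vorbry (R3), but vorbry is never obtained.
eldhex: reached.
coryul: reached.
marrun would need falule, esknor, and venird (R1), but esknor is never obtained.
renqil: reached.
Reached: eldhex, coryul, and renqil — 3 of the 6.

3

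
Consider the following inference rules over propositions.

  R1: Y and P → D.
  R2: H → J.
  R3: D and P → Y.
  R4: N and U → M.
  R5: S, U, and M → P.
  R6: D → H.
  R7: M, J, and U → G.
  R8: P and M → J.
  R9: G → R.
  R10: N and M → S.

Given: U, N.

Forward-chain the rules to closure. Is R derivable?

Yes

From N and U, R4 gives M.
From N and M, R10 gives S.
From S, U, and M, R5 gives P.
P and M hold, so J follows (R8).
From M, J, and U, R7 gives G.
G holds, so R follows (R9).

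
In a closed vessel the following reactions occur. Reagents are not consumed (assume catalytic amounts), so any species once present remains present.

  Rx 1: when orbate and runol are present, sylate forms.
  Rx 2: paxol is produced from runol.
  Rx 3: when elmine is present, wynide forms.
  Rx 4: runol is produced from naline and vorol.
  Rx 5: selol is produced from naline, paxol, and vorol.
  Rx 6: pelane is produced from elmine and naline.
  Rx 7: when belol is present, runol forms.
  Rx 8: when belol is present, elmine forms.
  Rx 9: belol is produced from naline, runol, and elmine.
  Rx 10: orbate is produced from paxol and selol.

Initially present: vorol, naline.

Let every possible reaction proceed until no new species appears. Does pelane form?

pelane would need elmine and naline (Rx 6), but elmine never forms.

No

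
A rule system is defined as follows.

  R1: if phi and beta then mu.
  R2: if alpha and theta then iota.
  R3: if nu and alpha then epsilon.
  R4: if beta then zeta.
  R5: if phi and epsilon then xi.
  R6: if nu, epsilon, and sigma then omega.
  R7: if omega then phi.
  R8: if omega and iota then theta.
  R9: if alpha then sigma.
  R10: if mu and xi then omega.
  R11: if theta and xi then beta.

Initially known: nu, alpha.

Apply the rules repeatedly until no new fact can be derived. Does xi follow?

Yes

nu and alpha hold, so epsilon follows (R3).
alpha holds, so sigma follows (R9).
nu, epsilon, and sigma hold, so omega follows (R6).
From omega, R7 gives phi.
From phi and epsilon, R5 gives xi.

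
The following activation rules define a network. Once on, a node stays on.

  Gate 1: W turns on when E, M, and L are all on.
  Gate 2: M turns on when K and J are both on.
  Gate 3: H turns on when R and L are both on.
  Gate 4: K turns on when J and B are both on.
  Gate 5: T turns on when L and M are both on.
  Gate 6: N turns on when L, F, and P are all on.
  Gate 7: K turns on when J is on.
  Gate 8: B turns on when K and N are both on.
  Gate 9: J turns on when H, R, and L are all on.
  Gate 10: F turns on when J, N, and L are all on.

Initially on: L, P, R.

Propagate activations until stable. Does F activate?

No

F would need J, N, and L (Gate 10), but N never turns on.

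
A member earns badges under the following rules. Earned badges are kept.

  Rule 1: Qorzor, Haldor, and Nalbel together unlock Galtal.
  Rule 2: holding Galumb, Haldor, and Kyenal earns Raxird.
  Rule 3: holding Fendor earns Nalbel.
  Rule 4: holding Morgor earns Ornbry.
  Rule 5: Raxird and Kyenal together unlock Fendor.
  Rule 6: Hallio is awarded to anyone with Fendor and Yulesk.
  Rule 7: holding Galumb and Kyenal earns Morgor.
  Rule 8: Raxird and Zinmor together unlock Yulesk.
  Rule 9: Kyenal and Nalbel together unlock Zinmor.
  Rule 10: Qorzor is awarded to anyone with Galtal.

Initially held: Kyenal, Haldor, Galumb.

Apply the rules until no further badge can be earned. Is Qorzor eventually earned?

No

Qorzor would need Galtal (Rule 10), but Galtal is never earned.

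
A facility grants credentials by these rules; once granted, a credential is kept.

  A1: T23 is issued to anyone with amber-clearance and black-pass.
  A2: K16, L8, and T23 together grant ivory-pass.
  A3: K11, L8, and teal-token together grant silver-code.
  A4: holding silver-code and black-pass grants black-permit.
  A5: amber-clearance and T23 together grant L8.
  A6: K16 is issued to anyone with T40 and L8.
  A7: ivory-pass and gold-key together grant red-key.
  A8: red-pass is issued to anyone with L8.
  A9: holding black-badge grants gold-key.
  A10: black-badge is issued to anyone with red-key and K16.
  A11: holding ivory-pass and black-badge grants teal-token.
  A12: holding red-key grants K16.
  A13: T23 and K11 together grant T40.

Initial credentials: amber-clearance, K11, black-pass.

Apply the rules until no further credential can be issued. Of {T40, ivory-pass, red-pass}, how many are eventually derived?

Holding amber-clearance and black-pass grants T23 (A1).
Holding T23 and K11 grants T40 (A13).
Holding amber-clearance and T23 grants L8 (A5).
Holding L8 grants red-pass (A8).
Holding T40 and L8 grants K16 (A6).
Holding K16, L8, and T23 grants ivory-pass (A2).
T40: reached.
ivory-pass: reached.
red-pass: reached.
All 3 are reached.

3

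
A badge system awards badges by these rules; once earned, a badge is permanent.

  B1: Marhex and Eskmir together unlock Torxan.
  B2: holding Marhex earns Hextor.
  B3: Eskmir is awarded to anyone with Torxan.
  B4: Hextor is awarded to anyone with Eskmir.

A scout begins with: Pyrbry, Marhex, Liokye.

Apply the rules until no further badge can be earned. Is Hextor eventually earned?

Yes

With Marhex, Hextor is earned (B2).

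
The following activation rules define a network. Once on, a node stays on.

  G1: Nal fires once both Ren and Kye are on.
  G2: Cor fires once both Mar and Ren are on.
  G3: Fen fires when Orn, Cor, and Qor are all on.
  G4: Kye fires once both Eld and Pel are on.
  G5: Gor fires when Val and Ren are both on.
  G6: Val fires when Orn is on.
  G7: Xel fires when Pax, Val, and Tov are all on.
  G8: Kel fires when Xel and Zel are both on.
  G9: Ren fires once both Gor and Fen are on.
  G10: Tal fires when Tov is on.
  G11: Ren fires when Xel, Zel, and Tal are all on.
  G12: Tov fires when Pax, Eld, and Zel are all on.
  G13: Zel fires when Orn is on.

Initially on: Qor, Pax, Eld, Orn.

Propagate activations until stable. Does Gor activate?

Yes

G13: Orn on → Zel on.
Orn is on, so Val fires (G6).
G12: Pax, Eld, and Zel on → Tov on.
G10: Tov on → Tal on.
G7: Pax, Val, and Tov on → Xel on.
Xel, Zel, and Tal are on, so Ren fires (G11).
Val and Ren are on, so Gor fires (G5).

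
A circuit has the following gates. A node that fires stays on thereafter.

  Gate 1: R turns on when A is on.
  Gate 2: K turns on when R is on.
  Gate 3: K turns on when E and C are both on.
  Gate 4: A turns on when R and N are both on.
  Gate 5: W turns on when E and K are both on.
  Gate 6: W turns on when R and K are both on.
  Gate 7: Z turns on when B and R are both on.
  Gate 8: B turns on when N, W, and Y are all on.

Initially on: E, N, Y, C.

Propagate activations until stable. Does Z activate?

Z would need B and R (Gate 7), but R never turns on.

No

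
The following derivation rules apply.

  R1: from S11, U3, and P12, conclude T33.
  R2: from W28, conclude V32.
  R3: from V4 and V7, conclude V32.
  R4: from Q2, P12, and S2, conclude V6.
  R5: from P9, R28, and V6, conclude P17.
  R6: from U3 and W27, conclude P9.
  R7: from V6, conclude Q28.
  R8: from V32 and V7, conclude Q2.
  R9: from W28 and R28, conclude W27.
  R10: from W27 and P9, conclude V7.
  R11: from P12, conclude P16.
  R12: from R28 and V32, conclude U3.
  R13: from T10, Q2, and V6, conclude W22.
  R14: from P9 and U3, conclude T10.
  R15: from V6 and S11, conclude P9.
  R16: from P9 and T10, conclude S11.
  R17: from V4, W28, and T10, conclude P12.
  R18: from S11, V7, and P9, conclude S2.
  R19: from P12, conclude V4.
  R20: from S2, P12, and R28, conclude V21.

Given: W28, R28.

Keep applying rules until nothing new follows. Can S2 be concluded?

W28 and R28 hold, so W27 follows (R9).
W28 holds, so V32 follows (R2).
R28 and V32 hold, so U3 follows (R12).
U3 and W27 hold, so P9 follows (R6).
P9 and U3 hold, so T10 follows (R14).
W27 and P9 hold, so V7 follows (R10).
P9 and T10 hold, so S11 follows (R16).
From S11, V7, and P9, R18 gives S2.

Yes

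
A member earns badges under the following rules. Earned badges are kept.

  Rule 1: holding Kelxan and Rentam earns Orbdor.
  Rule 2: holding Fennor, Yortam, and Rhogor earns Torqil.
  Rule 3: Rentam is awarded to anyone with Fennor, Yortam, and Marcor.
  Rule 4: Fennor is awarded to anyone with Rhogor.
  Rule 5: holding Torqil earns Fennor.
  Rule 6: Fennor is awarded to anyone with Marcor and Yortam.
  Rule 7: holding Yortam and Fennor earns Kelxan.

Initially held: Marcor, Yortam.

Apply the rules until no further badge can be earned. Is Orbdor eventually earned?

Yes

With Marcor and Yortam, Fennor is earned (Rule 6).
With Fennor, Yortam, and Marcor, Rentam is earned (Rule 3).
With Yortam and Fennor, Kelxan is earned (Rule 7).
With Kelxan and Rentam, Orbdor is earned (Rule 1).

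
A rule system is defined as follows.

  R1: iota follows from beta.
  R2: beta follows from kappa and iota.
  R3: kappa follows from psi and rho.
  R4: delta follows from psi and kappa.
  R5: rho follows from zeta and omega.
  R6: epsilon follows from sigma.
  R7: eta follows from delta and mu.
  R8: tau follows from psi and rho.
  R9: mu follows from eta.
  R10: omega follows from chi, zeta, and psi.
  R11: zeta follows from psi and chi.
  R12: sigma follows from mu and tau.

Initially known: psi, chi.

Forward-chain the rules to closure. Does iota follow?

iota would need beta (R1), but beta is never established.

No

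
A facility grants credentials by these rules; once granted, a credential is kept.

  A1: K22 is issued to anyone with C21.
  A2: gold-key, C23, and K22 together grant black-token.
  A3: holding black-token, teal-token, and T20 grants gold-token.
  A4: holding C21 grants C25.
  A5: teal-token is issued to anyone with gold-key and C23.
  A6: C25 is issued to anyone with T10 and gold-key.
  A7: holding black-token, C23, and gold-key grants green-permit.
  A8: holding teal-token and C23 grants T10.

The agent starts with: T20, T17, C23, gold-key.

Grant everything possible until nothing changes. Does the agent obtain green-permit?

No

green-permit would need black-token, C23, and gold-key (A7), but black-token is never granted.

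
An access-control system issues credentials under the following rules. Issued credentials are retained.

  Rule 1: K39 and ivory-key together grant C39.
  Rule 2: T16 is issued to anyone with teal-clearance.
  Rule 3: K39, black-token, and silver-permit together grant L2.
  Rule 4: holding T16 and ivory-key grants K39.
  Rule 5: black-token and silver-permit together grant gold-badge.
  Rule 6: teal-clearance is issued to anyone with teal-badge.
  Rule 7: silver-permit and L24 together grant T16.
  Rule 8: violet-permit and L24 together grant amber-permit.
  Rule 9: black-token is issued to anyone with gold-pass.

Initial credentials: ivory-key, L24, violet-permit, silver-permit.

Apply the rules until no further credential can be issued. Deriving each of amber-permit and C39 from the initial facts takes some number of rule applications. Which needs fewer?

amber-permit

amber-permit: Holding violet-permit and L24 grants amber-permit (Rule 8). [1 rule application]
C39: Holding silver-permit and L24 grants T16 (Rule 7). Holding T16 and ivory-key grants K39 (Rule 4). Holding K39 and ivory-key grants C39 (Rule 1). [3 rule applications]
amber-permit needs fewer.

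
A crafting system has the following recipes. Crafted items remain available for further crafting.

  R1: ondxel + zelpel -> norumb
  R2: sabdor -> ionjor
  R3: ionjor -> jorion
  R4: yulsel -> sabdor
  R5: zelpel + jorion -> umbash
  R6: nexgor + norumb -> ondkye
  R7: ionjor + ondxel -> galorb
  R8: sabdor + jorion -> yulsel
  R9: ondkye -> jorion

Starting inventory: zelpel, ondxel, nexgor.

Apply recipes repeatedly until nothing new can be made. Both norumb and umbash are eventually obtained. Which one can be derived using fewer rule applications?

norumb

norumb: Using R1, ondxel and zelpel make norumb. [1 rule application]
umbash: ondxel + zelpel -> norumb (R1). Using R6, nexgor and norumb make ondkye. ondkye -> jorion (R9). zelpel + jorion -> umbash (R5). [4 rule applications]
norumb needs fewer.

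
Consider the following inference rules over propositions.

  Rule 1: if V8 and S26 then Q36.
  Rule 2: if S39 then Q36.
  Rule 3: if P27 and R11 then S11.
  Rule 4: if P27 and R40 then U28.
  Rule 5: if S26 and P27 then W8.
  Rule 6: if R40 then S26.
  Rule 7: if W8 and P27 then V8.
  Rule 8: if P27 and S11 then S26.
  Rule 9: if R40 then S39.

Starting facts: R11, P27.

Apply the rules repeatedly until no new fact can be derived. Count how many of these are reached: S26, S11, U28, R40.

P27 and R11 hold, so S11 follows (Rule 3).
P27 and S11 hold, so S26 follows (Rule 8).
S26: reached.
S11: reached.
U28 would need P27 and R40 (Rule 4), but R40 is never established.
No rule produces R40, and it is not given.
Reached: S26 and S11 — 2 of the 4.

2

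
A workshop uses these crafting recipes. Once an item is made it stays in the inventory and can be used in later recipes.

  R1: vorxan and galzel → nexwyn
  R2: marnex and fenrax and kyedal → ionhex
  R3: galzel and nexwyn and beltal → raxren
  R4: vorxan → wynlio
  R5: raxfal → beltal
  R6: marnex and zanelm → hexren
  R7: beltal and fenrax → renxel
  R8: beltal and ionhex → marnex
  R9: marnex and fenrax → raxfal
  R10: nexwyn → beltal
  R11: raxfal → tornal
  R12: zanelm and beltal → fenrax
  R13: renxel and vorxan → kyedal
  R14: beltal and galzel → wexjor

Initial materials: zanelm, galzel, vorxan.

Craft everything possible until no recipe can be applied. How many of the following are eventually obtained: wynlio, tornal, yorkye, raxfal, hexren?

1

Using R4, vorxan makes wynlio.
wynlio: reached.
tornal would need raxfal (R11), but raxfal is never obtained.
No rule produces yorkye, and it is not given.
raxfal would need marnex and fenrax (R9), but marnex is never obtained.
hexren would need marnex and zanelm (R6), but marnex is never obtained.
Reached: wynlio — 1 of the 5.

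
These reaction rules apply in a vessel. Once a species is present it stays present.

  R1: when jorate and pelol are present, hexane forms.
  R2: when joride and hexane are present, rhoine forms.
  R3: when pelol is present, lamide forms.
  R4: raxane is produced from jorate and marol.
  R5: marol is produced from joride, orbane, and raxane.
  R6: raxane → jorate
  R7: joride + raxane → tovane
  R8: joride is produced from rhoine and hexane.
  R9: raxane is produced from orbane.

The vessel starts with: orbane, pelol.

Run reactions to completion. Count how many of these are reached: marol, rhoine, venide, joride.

0

marol would need joride, orbane, and raxane (R5), but joride never forms.
rhoine would need joride and hexane (R2), but joride never forms.
No rule produces venide, and it is not given.
joride would need rhoine and hexane (R8), but rhoine never forms.
None of the 4 are reached.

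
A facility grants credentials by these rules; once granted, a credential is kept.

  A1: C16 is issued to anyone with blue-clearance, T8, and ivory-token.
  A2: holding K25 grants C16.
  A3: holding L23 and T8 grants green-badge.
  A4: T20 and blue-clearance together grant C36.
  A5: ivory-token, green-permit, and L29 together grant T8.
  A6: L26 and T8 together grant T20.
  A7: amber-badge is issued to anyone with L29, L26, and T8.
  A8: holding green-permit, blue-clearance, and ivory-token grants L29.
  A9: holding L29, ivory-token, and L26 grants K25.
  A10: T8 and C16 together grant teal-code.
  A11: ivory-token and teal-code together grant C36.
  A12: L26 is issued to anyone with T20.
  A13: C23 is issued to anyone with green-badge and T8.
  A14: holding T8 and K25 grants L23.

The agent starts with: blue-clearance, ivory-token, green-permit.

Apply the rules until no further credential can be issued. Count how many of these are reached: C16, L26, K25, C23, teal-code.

2

Holding green-permit, blue-clearance, and ivory-token grants L29 (A8).
Holding ivory-token, green-permit, and L29 grants T8 (A5).
Holding blue-clearance, T8, and ivory-token grants C16 (A1).
Holding T8 and C16 grants teal-code (A10).
C16: reached.
L26 would need T20 (A12), but T20 is never granted.
K25 would need L29, ivory-token, and L26 (A9), but L26 is never granted.
C23 would need green-badge and T8 (A13), but green-badge is never granted.
teal-code: reached.
Reached: C16 and teal-code — 2 of the 5.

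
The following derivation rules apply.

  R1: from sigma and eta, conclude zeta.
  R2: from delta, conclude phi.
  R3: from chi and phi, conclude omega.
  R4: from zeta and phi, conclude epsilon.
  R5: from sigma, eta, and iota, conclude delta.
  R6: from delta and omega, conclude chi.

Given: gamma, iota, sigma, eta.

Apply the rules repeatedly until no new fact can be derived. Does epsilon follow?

From sigma, eta, and iota, R5 gives delta.
From sigma and eta, R1 gives zeta.
From delta, R2 gives phi.
From zeta and phi, R4 gives epsilon.

Yes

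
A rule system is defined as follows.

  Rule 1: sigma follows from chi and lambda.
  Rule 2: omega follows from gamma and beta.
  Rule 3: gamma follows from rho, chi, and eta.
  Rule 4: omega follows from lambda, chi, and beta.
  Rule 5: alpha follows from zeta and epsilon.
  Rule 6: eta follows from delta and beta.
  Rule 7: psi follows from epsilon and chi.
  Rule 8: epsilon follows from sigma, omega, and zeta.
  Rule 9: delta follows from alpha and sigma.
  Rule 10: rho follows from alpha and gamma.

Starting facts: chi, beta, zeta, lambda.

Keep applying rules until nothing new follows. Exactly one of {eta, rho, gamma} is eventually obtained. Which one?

From lambda, chi, and beta, Rule 4 gives omega.
From chi and lambda, Rule 1 gives sigma.
From sigma, omega, and zeta, Rule 8 gives epsilon.
zeta and epsilon hold, so alpha follows (Rule 5).
From alpha and sigma, Rule 9 gives delta.
From delta and beta, Rule 6 gives eta.
rho would need alpha and gamma (Rule 10), but gamma is never established. gamma would need rho, chi, and eta (Rule 3), but rho is never established.

eta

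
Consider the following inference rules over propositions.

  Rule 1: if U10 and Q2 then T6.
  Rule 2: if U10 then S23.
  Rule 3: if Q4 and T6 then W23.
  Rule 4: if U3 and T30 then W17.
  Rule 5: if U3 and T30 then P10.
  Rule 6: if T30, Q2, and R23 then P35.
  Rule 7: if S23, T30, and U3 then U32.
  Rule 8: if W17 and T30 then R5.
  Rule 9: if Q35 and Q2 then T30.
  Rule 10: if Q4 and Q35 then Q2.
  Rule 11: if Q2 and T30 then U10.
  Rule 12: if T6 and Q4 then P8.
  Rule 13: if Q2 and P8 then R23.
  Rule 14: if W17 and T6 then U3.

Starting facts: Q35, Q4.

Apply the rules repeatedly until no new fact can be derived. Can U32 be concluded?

No

U32 would need S23, T30, and U3 (Rule 7), but U3 is never established.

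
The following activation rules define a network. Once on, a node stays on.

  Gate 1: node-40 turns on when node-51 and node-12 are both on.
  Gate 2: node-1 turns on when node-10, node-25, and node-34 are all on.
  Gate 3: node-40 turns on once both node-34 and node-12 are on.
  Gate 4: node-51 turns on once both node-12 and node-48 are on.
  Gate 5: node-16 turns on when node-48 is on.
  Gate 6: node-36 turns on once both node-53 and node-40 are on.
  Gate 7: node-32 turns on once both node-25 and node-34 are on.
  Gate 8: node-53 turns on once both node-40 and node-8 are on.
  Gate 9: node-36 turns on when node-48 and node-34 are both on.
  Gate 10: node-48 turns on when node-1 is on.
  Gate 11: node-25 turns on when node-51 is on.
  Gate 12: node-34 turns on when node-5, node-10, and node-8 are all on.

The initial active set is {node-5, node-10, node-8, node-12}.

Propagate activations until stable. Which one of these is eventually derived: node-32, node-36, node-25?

node-36

node-5, node-10, and node-8 are on, so node-34 turns on (Gate 12).
node-34 and node-12 are on, so node-40 turns on (Gate 3).
Gate 8: node-40 and node-8 on → node-53 on.
Gate 6: node-53 and node-40 on → node-36 on.
node-32 would need node-25 and node-34 (Gate 7), but node-25 never turns on. node-25 would need node-51 (Gate 11), but node-51 never turns on.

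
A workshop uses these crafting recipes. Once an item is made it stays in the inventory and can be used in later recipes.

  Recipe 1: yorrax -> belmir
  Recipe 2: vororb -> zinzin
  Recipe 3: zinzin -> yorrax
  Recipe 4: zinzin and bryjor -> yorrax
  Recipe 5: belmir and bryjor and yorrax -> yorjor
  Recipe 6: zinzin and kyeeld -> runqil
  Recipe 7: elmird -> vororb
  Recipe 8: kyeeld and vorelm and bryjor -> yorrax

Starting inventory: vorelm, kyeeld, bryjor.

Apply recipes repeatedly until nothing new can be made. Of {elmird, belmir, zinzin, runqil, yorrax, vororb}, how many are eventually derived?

kyeeld and vorelm and bryjor -> yorrax (Recipe 8).
yorrax -> belmir (Recipe 1).
No rule produces elmird, and it is not given.
belmir: reached.
zinzin would need vororb (Recipe 2), but vororb is never obtained.
runqil would need zinzin and kyeeld (Recipe 6), but zinzin is never obtained.
yorrax: reached.
vororb would need elmird (Recipe 7), but elmird is never obtained.
Reached: belmir and yorrax — 2 of the 6.

2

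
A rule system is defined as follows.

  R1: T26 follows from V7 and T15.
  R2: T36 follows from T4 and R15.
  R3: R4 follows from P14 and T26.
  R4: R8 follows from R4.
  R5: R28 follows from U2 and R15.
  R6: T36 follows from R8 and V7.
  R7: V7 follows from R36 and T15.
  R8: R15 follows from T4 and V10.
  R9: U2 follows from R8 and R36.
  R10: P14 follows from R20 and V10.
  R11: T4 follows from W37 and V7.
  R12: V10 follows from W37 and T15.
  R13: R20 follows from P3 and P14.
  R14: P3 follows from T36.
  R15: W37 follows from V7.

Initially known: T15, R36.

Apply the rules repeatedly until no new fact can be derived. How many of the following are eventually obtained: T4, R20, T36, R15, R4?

From R36 and T15, R7 gives V7.
V7 holds, so W37 follows (R15).
From W37 and V7, R11 gives T4.
W37 and T15 hold, so V10 follows (R12).
T4 and V10 hold, so R15 follows (R8).
T4 and R15 hold, so T36 follows (R2).
T4: reached.
R20 would need P3 and P14 (R13), but P14 is never established.
T36: reached.
R15: reached.
R4 would need P14 and T26 (R3), but P14 is never established.
Reached: T4, T36, and R15 — 3 of the 5.

3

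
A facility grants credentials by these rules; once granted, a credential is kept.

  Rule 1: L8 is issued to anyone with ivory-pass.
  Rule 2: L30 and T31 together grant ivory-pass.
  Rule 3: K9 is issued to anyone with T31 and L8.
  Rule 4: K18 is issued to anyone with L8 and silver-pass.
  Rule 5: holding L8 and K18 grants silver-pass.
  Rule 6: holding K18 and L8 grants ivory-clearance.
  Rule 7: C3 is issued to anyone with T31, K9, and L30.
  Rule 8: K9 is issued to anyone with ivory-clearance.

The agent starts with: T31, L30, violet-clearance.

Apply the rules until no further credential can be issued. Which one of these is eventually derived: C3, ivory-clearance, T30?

Holding L30 and T31 grants ivory-pass (Rule 2).
Holding ivory-pass grants L8 (Rule 1).
Holding T31 and L8 grants K9 (Rule 3).
Holding T31, K9, and L30 grants C3 (Rule 7).
ivory-clearance would need K18 and L8 (Rule 6), but K18 is never granted. No rule produces T30, and it is not given.

C3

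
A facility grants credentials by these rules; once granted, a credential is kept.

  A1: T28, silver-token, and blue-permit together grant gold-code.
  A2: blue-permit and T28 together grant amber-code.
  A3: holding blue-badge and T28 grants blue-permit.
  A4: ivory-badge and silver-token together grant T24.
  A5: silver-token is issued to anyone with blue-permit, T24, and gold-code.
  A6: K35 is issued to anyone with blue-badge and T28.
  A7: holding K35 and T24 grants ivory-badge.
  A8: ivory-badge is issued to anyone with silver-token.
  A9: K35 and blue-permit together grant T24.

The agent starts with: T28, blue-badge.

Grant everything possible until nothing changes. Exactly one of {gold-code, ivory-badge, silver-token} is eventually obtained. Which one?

ivory-badge

Holding blue-badge and T28 grants blue-permit (A3).
Holding blue-badge and T28 grants K35 (A6).
Holding K35 and blue-permit grants T24 (A9).
Holding K35 and T24 grants ivory-badge (A7).
silver-token would need blue-permit, T24, and gold-code (A5), but gold-code is never granted. gold-code would need T28, silver-token, and blue-permit (A1), but silver-token is never granted.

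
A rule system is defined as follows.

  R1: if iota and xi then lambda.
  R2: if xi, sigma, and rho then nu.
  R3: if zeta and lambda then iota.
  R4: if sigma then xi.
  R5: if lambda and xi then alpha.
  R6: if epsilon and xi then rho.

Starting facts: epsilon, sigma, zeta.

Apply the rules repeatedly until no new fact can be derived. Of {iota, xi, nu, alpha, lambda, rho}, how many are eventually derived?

From sigma, R4 gives xi.
epsilon and xi hold, so rho follows (R6).
From xi, sigma, and rho, R2 gives nu.
iota would need zeta and lambda (R3), but lambda is never established.
xi: reached.
nu: reached.
alpha would need lambda and xi (R5), but lambda is never established.
lambda would need iota and xi (R1), but iota is never established.
rho: reached.
Reached: xi, nu, and rho — 3 of the 6.

3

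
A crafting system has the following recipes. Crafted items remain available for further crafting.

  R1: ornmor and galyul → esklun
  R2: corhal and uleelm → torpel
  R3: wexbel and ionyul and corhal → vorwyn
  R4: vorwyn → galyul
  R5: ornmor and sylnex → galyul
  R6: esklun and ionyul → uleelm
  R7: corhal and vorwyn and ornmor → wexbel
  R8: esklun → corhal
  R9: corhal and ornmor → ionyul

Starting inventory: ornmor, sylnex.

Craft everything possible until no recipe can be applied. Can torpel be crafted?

Yes

ornmor and sylnex → galyul (R5).
Using R1, ornmor and galyul make esklun.
esklun → corhal (R8).
Using R9, corhal and ornmor make ionyul.
Using R6, esklun and ionyul make uleelm.
Using R2, corhal and uleelm make torpel.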